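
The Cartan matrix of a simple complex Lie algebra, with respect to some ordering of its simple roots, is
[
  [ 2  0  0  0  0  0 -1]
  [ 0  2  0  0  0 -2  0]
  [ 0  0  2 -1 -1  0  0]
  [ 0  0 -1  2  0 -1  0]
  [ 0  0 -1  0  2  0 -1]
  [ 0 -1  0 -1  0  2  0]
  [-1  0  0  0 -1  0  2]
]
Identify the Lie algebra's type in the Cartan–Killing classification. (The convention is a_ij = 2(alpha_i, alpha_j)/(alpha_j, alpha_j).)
C_7

The matrix has rank 7 with 2's on the diagonal. Reading the off-diagonal entries as Dynkin edges (a single edge where a_ij = a_ji = -1; a double or triple edge where a_ij * a_ji = 2 or 3), the diagram is a chain of 7 nodes with a double edge at one end; the terminal node there is the unique long simple root (C_7). One simple-root ordering that puts it in standard form is (alpha_1, alpha_7, alpha_5, alpha_3, alpha_4, alpha_6, alpha_2). So the algebra is type C_7, i.e. sp(14).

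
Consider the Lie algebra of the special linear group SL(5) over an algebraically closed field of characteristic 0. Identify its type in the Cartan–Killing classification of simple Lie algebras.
This is sl(5), which has dimension 5^2 - 1 = 24 and rank 5 - 1 = 4 (a Cartan subalgebra is the diagonal traceless matrices). In the classification of classical Lie algebras, the special linear algebra sl(n+1) has type A_n; here n = 4, so the Dynkin diagram is a chain of 4 nodes with single edges (A_4). Hence the type is A_4.

type A_4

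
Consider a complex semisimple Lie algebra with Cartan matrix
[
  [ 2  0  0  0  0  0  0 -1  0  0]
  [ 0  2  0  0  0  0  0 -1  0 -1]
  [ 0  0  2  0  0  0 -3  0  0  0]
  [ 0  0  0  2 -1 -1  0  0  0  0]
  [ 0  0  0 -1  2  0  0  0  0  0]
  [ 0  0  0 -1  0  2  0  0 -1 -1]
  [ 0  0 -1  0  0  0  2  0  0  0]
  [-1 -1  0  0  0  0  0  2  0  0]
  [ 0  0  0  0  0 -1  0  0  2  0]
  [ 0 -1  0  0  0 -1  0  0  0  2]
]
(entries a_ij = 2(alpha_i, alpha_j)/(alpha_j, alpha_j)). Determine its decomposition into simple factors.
E_8 + G_2

The diagram associated to this matrix has two connected components: the simple roots {alpha_1, alpha_2, alpha_4, alpha_5, alpha_6, alpha_8, alpha_9, alpha_10} form a chain of 7 nodes with one extra node attached to the third node from one end (E_8), and {alpha_3, alpha_7} form two nodes joined by a triple edge (G_2). A semisimple Lie algebra decomposes uniquely as the direct sum of simple ideals, one per connected component of its Dynkin diagram, so g ≅ E_8 ⊕ G_2 (dimension 248 + 14 = 262).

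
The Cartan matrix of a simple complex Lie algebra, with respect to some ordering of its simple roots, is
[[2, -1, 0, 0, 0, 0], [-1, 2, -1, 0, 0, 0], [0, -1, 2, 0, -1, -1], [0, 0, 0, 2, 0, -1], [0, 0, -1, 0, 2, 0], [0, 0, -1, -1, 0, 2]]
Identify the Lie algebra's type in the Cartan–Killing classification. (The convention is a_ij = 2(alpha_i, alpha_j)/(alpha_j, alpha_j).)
The matrix has rank 6 with 2's on the diagonal. Reading the off-diagonal entries as Dynkin edges (a single edge where a_ij = a_ji = -1; a double or triple edge where a_ij * a_ji = 2 or 3), the diagram is a chain of 5 nodes with one extra node attached to the third node from one end (E_6). One simple-root ordering that puts it in standard form is (alpha_4, alpha_5, alpha_6, alpha_3, alpha_2, alpha_1). So the algebra is type E_6.

E6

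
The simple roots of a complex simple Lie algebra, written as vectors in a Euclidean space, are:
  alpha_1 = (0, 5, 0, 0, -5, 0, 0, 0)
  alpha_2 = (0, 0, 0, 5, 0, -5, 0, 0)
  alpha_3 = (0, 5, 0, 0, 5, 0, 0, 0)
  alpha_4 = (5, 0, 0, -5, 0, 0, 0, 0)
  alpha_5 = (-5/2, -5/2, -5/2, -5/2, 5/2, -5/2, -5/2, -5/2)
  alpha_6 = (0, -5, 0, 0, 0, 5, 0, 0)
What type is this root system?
type E_6

Compute the Cartan integers a_ij = 2(alpha_i, alpha_j)/(alpha_j, alpha_j); the resulting 6x6 Cartan matrix is
[[2, 0, 0, 0, -1, -1], [0, 2, 0, -1, 0, -1], [0, 0, 2, 0, 0, -1], [0, -1, 0, 2, 0, 0], [-1, 0, 0, 0, 2, 0], [-1, -1, -1, 0, 0, 2]].
All simple roots have the same length, so the diagram is simply laced. The associated Dynkin diagram is a chain of 5 nodes with one extra node attached to the third node from one end (E_6), so the type is E_6.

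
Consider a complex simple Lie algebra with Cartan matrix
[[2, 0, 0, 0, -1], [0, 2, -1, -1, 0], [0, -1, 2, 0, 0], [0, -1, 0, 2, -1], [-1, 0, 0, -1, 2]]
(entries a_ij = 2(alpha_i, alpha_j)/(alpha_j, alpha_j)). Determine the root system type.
The matrix has rank 5 with 2's on the diagonal. Reading the off-diagonal entries as Dynkin edges (a single edge where a_ij = a_ji = -1; a double or triple edge where a_ij * a_ji = 2 or 3), the diagram is a chain of 5 nodes with single edges (A_5). One simple-root ordering that puts it in standard form is (alpha_1, alpha_5, alpha_4, alpha_2, alpha_3). So the algebra is type A_5, i.e. sl(6).

type A_5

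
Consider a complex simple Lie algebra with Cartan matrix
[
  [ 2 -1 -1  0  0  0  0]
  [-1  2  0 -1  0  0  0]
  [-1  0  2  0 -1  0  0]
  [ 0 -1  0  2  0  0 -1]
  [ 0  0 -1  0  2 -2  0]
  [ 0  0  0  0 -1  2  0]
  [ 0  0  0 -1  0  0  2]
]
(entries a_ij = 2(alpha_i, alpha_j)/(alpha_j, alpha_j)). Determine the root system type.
B7

The matrix has rank 7 with 2's on the diagonal. Reading the off-diagonal entries as Dynkin edges (a single edge where a_ij = a_ji = -1; a double or triple edge where a_ij * a_ji = 2 or 3), the diagram is a chain of 7 nodes with a double edge at one end; the terminal node there is the unique short simple root (B_7). One simple-root ordering that puts it in standard form is (alpha_7, alpha_4, alpha_2, alpha_1, alpha_3, alpha_5, alpha_6). So the algebra is type B_7, i.e. so(15).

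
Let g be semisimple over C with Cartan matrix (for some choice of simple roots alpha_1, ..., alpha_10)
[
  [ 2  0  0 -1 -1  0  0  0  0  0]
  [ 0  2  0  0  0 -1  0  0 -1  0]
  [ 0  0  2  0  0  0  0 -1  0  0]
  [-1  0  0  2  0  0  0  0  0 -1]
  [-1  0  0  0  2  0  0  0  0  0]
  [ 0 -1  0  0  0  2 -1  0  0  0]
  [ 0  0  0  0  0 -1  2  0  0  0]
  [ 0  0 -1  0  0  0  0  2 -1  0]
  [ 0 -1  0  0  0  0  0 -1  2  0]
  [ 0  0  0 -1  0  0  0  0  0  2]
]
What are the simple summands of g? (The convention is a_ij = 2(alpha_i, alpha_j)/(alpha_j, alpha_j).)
A4 + A6

The diagram associated to this matrix has two connected components: the simple roots {alpha_1, alpha_4, alpha_5, alpha_10} form a chain of 4 nodes with single edges (A_4), and {alpha_2, alpha_3, alpha_6, alpha_7, alpha_8, alpha_9} form a chain of 6 nodes with single edges (A_6). A semisimple Lie algebra decomposes uniquely as the direct sum of simple ideals, one per connected component of its Dynkin diagram, so g ≅ A_4 ⊕ A_6 (dimension 24 + 48 = 72).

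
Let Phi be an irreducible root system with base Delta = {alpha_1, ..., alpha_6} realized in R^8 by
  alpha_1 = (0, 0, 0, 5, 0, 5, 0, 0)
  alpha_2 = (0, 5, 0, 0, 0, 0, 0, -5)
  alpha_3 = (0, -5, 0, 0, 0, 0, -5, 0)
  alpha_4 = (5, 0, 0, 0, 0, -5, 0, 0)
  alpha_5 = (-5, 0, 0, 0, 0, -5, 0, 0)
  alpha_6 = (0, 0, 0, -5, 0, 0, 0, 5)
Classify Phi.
D6

Compute the Cartan integers a_ij = 2(alpha_i, alpha_j)/(alpha_j, alpha_j); the resulting 6x6 Cartan matrix is
[[2, 0, 0, -1, -1, -1], [0, 2, -1, 0, 0, -1], [0, -1, 2, 0, 0, 0], [-1, 0, 0, 2, 0, 0], [-1, 0, 0, 0, 2, 0], [-1, -1, 0, 0, 0, 2]].
All simple roots have the same length, so the diagram is simply laced. The associated Dynkin diagram is a chain of 4 nodes with a fork of two nodes at one end (D_6), so the type is D_6 (the algebra so(12)).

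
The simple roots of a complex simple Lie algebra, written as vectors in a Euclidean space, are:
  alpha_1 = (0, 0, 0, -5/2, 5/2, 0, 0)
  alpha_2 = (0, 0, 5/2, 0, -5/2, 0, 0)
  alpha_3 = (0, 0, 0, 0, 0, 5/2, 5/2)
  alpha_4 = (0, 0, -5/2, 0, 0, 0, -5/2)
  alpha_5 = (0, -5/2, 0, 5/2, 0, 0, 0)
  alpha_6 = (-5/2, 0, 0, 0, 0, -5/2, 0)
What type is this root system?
Compute the Cartan integers a_ij = 2(alpha_i, alpha_j)/(alpha_j, alpha_j); the resulting 6x6 Cartan matrix is
[[2, -1, 0, 0, -1, 0], [-1, 2, 0, -1, 0, 0], [0, 0, 2, -1, 0, -1], [0, -1, -1, 2, 0, 0], [-1, 0, 0, 0, 2, 0], [0, 0, -1, 0, 0, 2]].
All simple roots have the same length, so the diagram is simply laced. The associated Dynkin diagram is a chain of 6 nodes with single edges (A_6), so the type is A_6 (the algebra sl(7)).

A_6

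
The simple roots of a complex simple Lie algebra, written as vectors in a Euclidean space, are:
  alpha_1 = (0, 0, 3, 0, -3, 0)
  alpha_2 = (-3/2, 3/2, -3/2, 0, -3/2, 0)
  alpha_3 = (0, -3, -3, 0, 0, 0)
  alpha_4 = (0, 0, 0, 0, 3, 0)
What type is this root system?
F_4

Compute the Cartan integers a_ij = 2(alpha_i, alpha_j)/(alpha_j, alpha_j); the resulting 4x4 Cartan matrix is
[[2, 0, -1, -2], [0, 2, 0, -1], [-1, 0, 2, 0], [-1, -1, 0, 2]].
The roots have two lengths (squared-length ratio 2:1); the short ones are alpha_{2,4}. The associated Dynkin diagram is a chain of 4 nodes with a double edge between the middle two (F_4), so the type is F_4.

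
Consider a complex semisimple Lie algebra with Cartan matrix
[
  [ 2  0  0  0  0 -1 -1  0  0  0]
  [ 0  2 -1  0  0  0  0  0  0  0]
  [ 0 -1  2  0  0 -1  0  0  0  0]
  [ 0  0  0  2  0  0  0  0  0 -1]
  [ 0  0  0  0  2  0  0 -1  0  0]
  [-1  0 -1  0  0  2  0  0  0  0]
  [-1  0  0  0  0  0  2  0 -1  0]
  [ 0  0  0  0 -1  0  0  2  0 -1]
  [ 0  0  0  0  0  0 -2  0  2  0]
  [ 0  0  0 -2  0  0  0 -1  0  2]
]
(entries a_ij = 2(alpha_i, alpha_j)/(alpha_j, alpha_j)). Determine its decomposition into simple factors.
B_4 (so(9)) ⊕ C_6 (sp(12))

The diagram associated to this matrix has two connected components: the simple roots {alpha_4, alpha_5, alpha_8, alpha_10} form a chain of 4 nodes with a double edge at one end; the terminal node there is the unique short simple root (B_4), and {alpha_1, alpha_2, alpha_3, alpha_6, alpha_7, alpha_9} form a chain of 6 nodes with a double edge at one end; the terminal node there is the unique long simple root (C_6). A semisimple Lie algebra decomposes uniquely as the direct sum of simple ideals, one per connected component of its Dynkin diagram, so g ≅ B_4 ⊕ C_6 (dimension 36 + 78 = 114).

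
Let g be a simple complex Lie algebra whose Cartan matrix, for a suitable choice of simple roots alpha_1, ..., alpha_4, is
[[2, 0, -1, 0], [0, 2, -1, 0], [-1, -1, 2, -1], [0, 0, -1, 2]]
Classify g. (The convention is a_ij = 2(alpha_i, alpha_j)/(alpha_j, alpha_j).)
D4

The matrix has rank 4 with 2's on the diagonal. Reading the off-diagonal entries as Dynkin edges (a single edge where a_ij = a_ji = -1; a double or triple edge where a_ij * a_ji = 2 or 3), the diagram is a chain of 2 nodes with a fork of two nodes at one end (D_4). One simple-root ordering that puts it in standard form is (alpha_1, alpha_3, alpha_4, alpha_2). So the algebra is type D_4, i.e. so(8).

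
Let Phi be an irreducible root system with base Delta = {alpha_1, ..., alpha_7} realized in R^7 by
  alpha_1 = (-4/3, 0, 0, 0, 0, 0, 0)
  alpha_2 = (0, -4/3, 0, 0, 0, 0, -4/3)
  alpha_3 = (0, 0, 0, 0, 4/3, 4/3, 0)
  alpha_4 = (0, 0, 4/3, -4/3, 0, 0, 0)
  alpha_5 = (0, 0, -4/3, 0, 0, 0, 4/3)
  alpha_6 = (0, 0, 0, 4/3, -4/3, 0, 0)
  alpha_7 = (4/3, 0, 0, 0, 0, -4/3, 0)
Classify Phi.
B_7

Compute the Cartan integers a_ij = 2(alpha_i, alpha_j)/(alpha_j, alpha_j); the resulting 7x7 Cartan matrix is
[[2, 0, 0, 0, 0, 0, -1], [0, 2, 0, 0, -1, 0, 0], [0, 0, 2, 0, 0, -1, -1], [0, 0, 0, 2, -1, -1, 0], [0, -1, 0, -1, 2, 0, 0], [0, 0, -1, -1, 0, 2, 0], [-2, 0, -1, 0, 0, 0, 2]].
The roots have two lengths (squared-length ratio 2:1); the short ones are alpha_{1}. The associated Dynkin diagram is a chain of 7 nodes with a double edge at one end; the terminal node there is the unique short simple root (B_7), so the type is B_7 (the algebra so(15)).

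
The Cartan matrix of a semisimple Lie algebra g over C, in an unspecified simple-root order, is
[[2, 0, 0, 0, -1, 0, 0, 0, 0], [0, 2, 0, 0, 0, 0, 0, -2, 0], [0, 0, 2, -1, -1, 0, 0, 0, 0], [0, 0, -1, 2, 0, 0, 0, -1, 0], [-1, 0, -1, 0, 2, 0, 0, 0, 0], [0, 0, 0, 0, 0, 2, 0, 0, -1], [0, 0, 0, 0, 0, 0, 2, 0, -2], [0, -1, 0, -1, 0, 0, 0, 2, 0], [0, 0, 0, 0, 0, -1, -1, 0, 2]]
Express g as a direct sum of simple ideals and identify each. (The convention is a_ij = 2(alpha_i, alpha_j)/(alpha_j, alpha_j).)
The diagram associated to this matrix has two connected components: the simple roots {alpha_6, alpha_7, alpha_9} form a chain of 3 nodes with a double edge at one end; the terminal node there is the unique long simple root (C_3), and {alpha_1, alpha_2, alpha_3, alpha_4, alpha_5, alpha_8} form a chain of 6 nodes with a double edge at one end; the terminal node there is the unique long simple root (C_6). A semisimple Lie algebra decomposes uniquely as the direct sum of simple ideals, one per connected component of its Dynkin diagram, so g ≅ C_3 ⊕ C_6 (dimension 21 + 78 = 99).

C_3 + C_6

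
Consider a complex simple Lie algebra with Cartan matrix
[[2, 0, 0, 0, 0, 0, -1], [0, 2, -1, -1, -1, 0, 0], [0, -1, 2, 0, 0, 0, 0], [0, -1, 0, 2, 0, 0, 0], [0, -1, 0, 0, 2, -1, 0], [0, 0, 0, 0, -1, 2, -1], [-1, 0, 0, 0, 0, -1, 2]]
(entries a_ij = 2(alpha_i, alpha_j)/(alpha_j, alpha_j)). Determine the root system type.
D_7 (so(14))

The matrix has rank 7 with 2's on the diagonal. Reading the off-diagonal entries as Dynkin edges (a single edge where a_ij = a_ji = -1; a double or triple edge where a_ij * a_ji = 2 or 3), the diagram is a chain of 5 nodes with a fork of two nodes at one end (D_7). One simple-root ordering that puts it in standard form is (alpha_1, alpha_7, alpha_6, alpha_5, alpha_2, alpha_4, alpha_3). So the algebra is type D_7, i.e. so(14).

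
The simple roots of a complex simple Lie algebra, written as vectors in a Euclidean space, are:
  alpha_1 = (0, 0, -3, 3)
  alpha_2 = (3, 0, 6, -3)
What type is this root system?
G2

Compute the Cartan integers a_ij = 2(alpha_i, alpha_j)/(alpha_j, alpha_j); the resulting 2x2 Cartan matrix is
[[2, -1], [-3, 2]].
The roots have two lengths (squared-length ratio 3:1); the short ones are alpha_{1}. The associated Dynkin diagram is two nodes joined by a triple edge (G_2), so the type is G_2.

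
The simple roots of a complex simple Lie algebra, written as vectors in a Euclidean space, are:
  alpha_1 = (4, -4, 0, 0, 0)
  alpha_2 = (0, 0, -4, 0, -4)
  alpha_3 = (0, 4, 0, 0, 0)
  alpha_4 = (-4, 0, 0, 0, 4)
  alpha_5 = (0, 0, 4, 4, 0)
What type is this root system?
Compute the Cartan integers a_ij = 2(alpha_i, alpha_j)/(alpha_j, alpha_j); the resulting 5x5 Cartan matrix is
[[2, 0, -2, -1, 0], [0, 2, 0, -1, -1], [-1, 0, 2, 0, 0], [-1, -1, 0, 2, 0], [0, -1, 0, 0, 2]].
The roots have two lengths (squared-length ratio 2:1); the short ones are alpha_{3}. The associated Dynkin diagram is a chain of 5 nodes with a double edge at one end; the terminal node there is the unique short simple root (B_5), so the type is B_5 (the algebra so(11)).

B_5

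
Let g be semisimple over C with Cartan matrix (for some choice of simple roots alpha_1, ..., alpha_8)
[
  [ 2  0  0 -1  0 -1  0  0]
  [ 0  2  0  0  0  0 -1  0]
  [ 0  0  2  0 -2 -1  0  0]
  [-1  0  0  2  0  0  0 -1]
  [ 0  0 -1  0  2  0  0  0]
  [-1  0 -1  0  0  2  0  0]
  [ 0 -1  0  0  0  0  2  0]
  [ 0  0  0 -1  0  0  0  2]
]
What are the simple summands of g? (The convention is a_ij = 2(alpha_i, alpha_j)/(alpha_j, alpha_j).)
A_2 ⊕ B_6

The diagram associated to this matrix has two connected components: the simple roots {alpha_2, alpha_7} form a chain of 2 nodes with single edges (A_2), and {alpha_1, alpha_3, alpha_4, alpha_5, alpha_6, alpha_8} form a chain of 6 nodes with a double edge at one end; the terminal node there is the unique short simple root (B_6). A semisimple Lie algebra decomposes uniquely as the direct sum of simple ideals, one per connected component of its Dynkin diagram, so g ≅ A_2 ⊕ B_6 (dimension 8 + 78 = 86).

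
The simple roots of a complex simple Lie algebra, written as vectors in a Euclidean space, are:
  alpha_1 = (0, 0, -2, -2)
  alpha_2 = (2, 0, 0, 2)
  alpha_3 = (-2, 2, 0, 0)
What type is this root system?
A3

Compute the Cartan integers a_ij = 2(alpha_i, alpha_j)/(alpha_j, alpha_j); the resulting 3x3 Cartan matrix is
[[2, -1, 0], [-1, 2, -1], [0, -1, 2]].
All simple roots have the same length, so the diagram is simply laced. The associated Dynkin diagram is a chain of 3 nodes with single edges (A_3), so the type is A_3 (the algebra sl(4)).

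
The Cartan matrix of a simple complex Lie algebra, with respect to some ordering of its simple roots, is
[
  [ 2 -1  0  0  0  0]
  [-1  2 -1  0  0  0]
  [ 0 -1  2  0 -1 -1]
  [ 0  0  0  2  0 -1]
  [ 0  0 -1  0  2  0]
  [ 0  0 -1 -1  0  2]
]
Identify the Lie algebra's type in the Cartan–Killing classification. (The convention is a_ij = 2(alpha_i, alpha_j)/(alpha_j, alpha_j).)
type E_6

The matrix has rank 6 with 2's on the diagonal. Reading the off-diagonal entries as Dynkin edges (a single edge where a_ij = a_ji = -1; a double or triple edge where a_ij * a_ji = 2 or 3), the diagram is a chain of 5 nodes with one extra node attached to the third node from one end (E_6). One simple-root ordering that puts it in standard form is (alpha_4, alpha_5, alpha_6, alpha_3, alpha_2, alpha_1). So the algebra is type E_6.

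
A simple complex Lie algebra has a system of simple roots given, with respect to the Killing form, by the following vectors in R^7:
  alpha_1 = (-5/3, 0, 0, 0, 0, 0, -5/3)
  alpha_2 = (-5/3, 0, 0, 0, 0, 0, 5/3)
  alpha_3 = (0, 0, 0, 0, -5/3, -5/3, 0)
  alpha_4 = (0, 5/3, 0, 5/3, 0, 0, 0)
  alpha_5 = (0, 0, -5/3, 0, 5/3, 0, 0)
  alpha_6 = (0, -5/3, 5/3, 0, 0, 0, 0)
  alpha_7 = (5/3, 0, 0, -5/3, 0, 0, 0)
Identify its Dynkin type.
D7

Compute the Cartan integers a_ij = 2(alpha_i, alpha_j)/(alpha_j, alpha_j); the resulting 7x7 Cartan matrix is
[[2, 0, 0, 0, 0, 0, -1], [0, 2, 0, 0, 0, 0, -1], [0, 0, 2, 0, -1, 0, 0], [0, 0, 0, 2, 0, -1, -1], [0, 0, -1, 0, 2, -1, 0], [0, 0, 0, -1, -1, 2, 0], [-1, -1, 0, -1, 0, 0, 2]].
All simple roots have the same length, so the diagram is simply laced. The associated Dynkin diagram is a chain of 5 nodes with a fork of two nodes at one end (D_7), so the type is D_7 (the algebra so(14)).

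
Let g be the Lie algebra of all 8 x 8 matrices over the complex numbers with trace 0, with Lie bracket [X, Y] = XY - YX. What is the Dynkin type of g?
This is sl(8), which has dimension 8^2 - 1 = 63 and rank 8 - 1 = 7 (a Cartan subalgebra is the diagonal traceless matrices). In the classification of classical Lie algebras, the special linear algebra sl(n+1) has type A_n; here n = 7, so the Dynkin diagram is a chain of 7 nodes with single edges (A_7). Hence the type is A_7.

type A_7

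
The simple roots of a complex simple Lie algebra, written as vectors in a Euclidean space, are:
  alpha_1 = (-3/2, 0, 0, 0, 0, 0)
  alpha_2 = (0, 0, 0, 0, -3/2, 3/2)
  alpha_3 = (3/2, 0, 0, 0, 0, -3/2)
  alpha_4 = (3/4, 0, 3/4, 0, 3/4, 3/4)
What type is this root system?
type F_4

Compute the Cartan integers a_ij = 2(alpha_i, alpha_j)/(alpha_j, alpha_j); the resulting 4x4 Cartan matrix is
[[2, 0, -1, -1], [0, 2, -1, 0], [-2, -1, 2, 0], [-1, 0, 0, 2]].
The roots have two lengths (squared-length ratio 2:1); the short ones are alpha_{1,4}. The associated Dynkin diagram is a chain of 4 nodes with a double edge between the middle two (F_4), so the type is F_4.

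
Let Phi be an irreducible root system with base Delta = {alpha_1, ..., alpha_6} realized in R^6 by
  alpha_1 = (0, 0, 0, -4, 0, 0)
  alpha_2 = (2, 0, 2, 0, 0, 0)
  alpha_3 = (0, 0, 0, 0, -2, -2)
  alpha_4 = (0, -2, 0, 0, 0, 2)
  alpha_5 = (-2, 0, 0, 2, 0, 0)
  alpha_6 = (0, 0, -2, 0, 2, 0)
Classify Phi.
C_6

Compute the Cartan integers a_ij = 2(alpha_i, alpha_j)/(alpha_j, alpha_j); the resulting 6x6 Cartan matrix is
[[2, 0, 0, 0, -2, 0], [0, 2, 0, 0, -1, -1], [0, 0, 2, -1, 0, -1], [0, 0, -1, 2, 0, 0], [-1, -1, 0, 0, 2, 0], [0, -1, -1, 0, 0, 2]].
The roots have two lengths (squared-length ratio 2:1); the short ones are alpha_{2,3,4,5,6}. The associated Dynkin diagram is a chain of 6 nodes with a double edge at one end; the terminal node there is the unique long simple root (C_6), so the type is C_6 (the algebra sp(12)).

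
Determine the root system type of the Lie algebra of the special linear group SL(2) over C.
This is sl(2), which has dimension 2^2 - 1 = 3 and rank 2 - 1 = 1 (a Cartan subalgebra is the diagonal traceless matrices). In the classification of classical Lie algebras, the special linear algebra sl(n+1) has type A_n; here n = 1, so the Dynkin diagram is a chain of 1 nodes with single edges (A_1). Hence the type is A_1.

A_1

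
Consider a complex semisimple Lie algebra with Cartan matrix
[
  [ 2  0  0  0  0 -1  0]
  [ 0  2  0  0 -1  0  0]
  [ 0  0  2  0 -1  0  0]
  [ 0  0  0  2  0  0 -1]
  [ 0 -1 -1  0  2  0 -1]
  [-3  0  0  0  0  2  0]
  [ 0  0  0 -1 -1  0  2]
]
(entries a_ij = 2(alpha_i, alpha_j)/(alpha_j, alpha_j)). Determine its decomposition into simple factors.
The diagram associated to this matrix has two connected components: the simple roots {alpha_2, alpha_3, alpha_4, alpha_5, alpha_7} form a chain of 3 nodes with a fork of two nodes at one end (D_5), and {alpha_1, alpha_6} form two nodes joined by a triple edge (G_2). A semisimple Lie algebra decomposes uniquely as the direct sum of simple ideals, one per connected component of its Dynkin diagram, so g ≅ D_5 ⊕ G_2 (dimension 45 + 14 = 59).

type D_5 + type G_2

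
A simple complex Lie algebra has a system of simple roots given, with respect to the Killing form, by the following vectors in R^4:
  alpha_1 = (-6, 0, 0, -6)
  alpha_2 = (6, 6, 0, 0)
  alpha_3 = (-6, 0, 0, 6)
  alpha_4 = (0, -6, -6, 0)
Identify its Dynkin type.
Compute the Cartan integers a_ij = 2(alpha_i, alpha_j)/(alpha_j, alpha_j); the resulting 4x4 Cartan matrix is
[[2, -1, 0, 0], [-1, 2, -1, -1], [0, -1, 2, 0], [0, -1, 0, 2]].
All simple roots have the same length, so the diagram is simply laced. The associated Dynkin diagram is a chain of 2 nodes with a fork of two nodes at one end (D_4), so the type is D_4 (the algebra so(8)).

type D_4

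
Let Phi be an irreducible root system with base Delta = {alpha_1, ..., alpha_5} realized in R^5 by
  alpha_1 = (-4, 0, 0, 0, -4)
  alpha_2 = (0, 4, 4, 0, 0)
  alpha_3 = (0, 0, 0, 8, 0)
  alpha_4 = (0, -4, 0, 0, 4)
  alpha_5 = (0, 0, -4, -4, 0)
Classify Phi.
Compute the Cartan integers a_ij = 2(alpha_i, alpha_j)/(alpha_j, alpha_j); the resulting 5x5 Cartan matrix is
[[2, 0, 0, -1, 0], [0, 2, 0, -1, -1], [0, 0, 2, 0, -2], [-1, -1, 0, 2, 0], [0, -1, -1, 0, 2]].
The roots have two lengths (squared-length ratio 2:1); the short ones are alpha_{1,2,4,5}. The associated Dynkin diagram is a chain of 5 nodes with a double edge at one end; the terminal node there is the unique long simple root (C_5), so the type is C_5 (the algebra sp(10)).

C_5 (sp(10))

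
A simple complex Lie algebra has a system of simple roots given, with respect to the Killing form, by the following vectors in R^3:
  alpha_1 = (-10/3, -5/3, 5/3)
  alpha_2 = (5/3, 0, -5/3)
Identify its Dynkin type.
G_2

Compute the Cartan integers a_ij = 2(alpha_i, alpha_j)/(alpha_j, alpha_j); the resulting 2x2 Cartan matrix is
[[2, -3], [-1, 2]].
The roots have two lengths (squared-length ratio 3:1); the short ones are alpha_{2}. The associated Dynkin diagram is two nodes joined by a triple edge (G_2), so the type is G_2.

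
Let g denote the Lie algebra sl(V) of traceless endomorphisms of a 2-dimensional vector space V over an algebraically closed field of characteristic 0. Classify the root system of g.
A1

This is sl(2), which has dimension 2^2 - 1 = 3 and rank 2 - 1 = 1 (a Cartan subalgebra is the diagonal traceless matrices). In the classification of classical Lie algebras, the special linear algebra sl(n+1) has type A_n; here n = 1, so the Dynkin diagram is a chain of 1 nodes with single edges (A_1). Hence the type is A_1.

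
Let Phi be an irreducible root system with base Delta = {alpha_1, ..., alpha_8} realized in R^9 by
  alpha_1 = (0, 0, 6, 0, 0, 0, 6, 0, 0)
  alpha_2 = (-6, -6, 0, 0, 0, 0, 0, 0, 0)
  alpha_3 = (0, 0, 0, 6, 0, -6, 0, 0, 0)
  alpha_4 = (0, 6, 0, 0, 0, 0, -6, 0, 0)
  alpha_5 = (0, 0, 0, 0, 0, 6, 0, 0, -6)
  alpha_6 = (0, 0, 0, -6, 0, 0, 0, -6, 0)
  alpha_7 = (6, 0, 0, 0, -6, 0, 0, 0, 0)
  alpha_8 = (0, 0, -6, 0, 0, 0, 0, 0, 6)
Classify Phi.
A_8

Compute the Cartan integers a_ij = 2(alpha_i, alpha_j)/(alpha_j, alpha_j); the resulting 8x8 Cartan matrix is
[[2, 0, 0, -1, 0, 0, 0, -1], [0, 2, 0, -1, 0, 0, -1, 0], [0, 0, 2, 0, -1, -1, 0, 0], [-1, -1, 0, 2, 0, 0, 0, 0], [0, 0, -1, 0, 2, 0, 0, -1], [0, 0, -1, 0, 0, 2, 0, 0], [0, -1, 0, 0, 0, 0, 2, 0], [-1, 0, 0, 0, -1, 0, 0, 2]].
All simple roots have the same length, so the diagram is simply laced. The associated Dynkin diagram is a chain of 8 nodes with single edges (A_8), so the type is A_8 (the algebra sl(9)).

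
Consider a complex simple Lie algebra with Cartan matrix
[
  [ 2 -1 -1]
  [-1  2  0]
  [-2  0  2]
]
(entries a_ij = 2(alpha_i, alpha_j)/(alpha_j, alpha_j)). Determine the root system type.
type C_3

The matrix has rank 3 with 2's on the diagonal. Reading the off-diagonal entries as Dynkin edges (a single edge where a_ij = a_ji = -1; a double or triple edge where a_ij * a_ji = 2 or 3), the diagram is a chain of 3 nodes with a double edge at one end; the terminal node there is the unique long simple root (C_3). One simple-root ordering that puts it in standard form is (alpha_2, alpha_1, alpha_3). So the algebra is type C_3, i.e. sp(6).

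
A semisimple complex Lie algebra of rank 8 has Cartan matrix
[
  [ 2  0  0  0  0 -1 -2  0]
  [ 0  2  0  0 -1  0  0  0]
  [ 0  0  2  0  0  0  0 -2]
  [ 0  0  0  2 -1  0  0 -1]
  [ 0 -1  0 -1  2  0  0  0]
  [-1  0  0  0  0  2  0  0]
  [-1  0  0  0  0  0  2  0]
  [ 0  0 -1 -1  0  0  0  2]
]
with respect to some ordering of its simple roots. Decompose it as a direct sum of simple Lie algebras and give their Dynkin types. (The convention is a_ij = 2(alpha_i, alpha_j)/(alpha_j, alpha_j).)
B_3 ⊕ C_5

The diagram associated to this matrix has two connected components: the simple roots {alpha_1, alpha_6, alpha_7} form a chain of 3 nodes with a double edge at one end; the terminal node there is the unique short simple root (B_3), and {alpha_2, alpha_3, alpha_4, alpha_5, alpha_8} form a chain of 5 nodes with a double edge at one end; the terminal node there is the unique long simple root (C_5). A semisimple Lie algebra decomposes uniquely as the direct sum of simple ideals, one per connected component of its Dynkin diagram, so g ≅ B_3 ⊕ C_5 (dimension 21 + 55 = 76).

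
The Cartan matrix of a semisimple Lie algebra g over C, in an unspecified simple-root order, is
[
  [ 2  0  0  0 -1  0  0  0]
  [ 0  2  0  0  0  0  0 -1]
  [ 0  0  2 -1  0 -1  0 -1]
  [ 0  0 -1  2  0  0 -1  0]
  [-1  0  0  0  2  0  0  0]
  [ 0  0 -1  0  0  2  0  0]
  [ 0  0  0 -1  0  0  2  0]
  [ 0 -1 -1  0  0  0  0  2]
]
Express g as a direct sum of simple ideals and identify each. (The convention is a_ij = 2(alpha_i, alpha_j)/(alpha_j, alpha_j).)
A_2 (sl(3)) + E_6

The diagram associated to this matrix has two connected components: the simple roots {alpha_1, alpha_5} form a chain of 2 nodes with single edges (A_2), and {alpha_2, alpha_3, alpha_4, alpha_6, alpha_7, alpha_8} form a chain of 5 nodes with one extra node attached to the third node from one end (E_6). A semisimple Lie algebra decomposes uniquely as the direct sum of simple ideals, one per connected component of its Dynkin diagram, so g ≅ A_2 ⊕ E_6 (dimension 8 + 78 = 86).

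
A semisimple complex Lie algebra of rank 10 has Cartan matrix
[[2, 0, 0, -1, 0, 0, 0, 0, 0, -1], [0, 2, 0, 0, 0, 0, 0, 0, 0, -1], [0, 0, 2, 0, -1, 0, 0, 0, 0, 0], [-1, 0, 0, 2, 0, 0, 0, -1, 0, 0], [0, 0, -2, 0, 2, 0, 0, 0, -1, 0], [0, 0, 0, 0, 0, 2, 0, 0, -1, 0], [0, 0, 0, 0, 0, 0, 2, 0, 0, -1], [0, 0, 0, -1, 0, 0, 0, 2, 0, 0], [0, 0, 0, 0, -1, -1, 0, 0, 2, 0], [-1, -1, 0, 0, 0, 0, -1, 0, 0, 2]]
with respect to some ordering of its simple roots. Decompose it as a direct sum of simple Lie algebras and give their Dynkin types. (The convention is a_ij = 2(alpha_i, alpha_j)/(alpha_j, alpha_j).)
The diagram associated to this matrix has two connected components: the simple roots {alpha_3, alpha_5, alpha_6, alpha_9} form a chain of 4 nodes with a double edge at one end; the terminal node there is the unique short simple root (B_4), and {alpha_1, alpha_2, alpha_4, alpha_7, alpha_8, alpha_10} form a chain of 4 nodes with a fork of two nodes at one end (D_6). A semisimple Lie algebra decomposes uniquely as the direct sum of simple ideals, one per connected component of its Dynkin diagram, so g ≅ B_4 ⊕ D_6 (dimension 36 + 66 = 102).

B4 + D6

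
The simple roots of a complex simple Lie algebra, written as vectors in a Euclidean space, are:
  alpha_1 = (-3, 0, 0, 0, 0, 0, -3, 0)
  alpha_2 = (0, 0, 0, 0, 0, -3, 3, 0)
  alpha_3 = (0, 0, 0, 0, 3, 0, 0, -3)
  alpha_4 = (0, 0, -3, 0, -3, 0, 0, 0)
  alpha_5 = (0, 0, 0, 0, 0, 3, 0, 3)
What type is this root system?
A5

Compute the Cartan integers a_ij = 2(alpha_i, alpha_j)/(alpha_j, alpha_j); the resulting 5x5 Cartan matrix is
[[2, -1, 0, 0, 0], [-1, 2, 0, 0, -1], [0, 0, 2, -1, -1], [0, 0, -1, 2, 0], [0, -1, -1, 0, 2]].
All simple roots have the same length, so the diagram is simply laced. The associated Dynkin diagram is a chain of 5 nodes with single edges (A_5), so the type is A_5 (the algebra sl(6)).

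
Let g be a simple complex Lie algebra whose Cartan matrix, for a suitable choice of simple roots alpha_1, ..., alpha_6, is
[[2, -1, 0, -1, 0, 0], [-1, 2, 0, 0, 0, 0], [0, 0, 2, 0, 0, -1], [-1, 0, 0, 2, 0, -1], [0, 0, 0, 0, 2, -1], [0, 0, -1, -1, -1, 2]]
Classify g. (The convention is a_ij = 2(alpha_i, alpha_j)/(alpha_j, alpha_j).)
D_6

The matrix has rank 6 with 2's on the diagonal. Reading the off-diagonal entries as Dynkin edges (a single edge where a_ij = a_ji = -1; a double or triple edge where a_ij * a_ji = 2 or 3), the diagram is a chain of 4 nodes with a fork of two nodes at one end (D_6). One simple-root ordering that puts it in standard form is (alpha_2, alpha_1, alpha_4, alpha_6, alpha_5, alpha_3). So the algebra is type D_6, i.e. so(12).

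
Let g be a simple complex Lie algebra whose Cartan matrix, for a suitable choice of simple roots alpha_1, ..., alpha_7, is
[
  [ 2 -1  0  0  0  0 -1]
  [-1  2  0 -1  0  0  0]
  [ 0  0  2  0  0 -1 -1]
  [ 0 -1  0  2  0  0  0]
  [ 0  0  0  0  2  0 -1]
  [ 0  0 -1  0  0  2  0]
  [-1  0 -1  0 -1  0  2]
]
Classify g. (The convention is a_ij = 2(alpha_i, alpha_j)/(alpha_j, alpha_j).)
The matrix has rank 7 with 2's on the diagonal. Reading the off-diagonal entries as Dynkin edges (a single edge where a_ij = a_ji = -1; a double or triple edge where a_ij * a_ji = 2 or 3), the diagram is a chain of 6 nodes with one extra node attached to the third node from one end (E_7). One simple-root ordering that puts it in standard form is (alpha_6, alpha_5, alpha_3, alpha_7, alpha_1, alpha_2, alpha_4). So the algebra is type E_7.

E_7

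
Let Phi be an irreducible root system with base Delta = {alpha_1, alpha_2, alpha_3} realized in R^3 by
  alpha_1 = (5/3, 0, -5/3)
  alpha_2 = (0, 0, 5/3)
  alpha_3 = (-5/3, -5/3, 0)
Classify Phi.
Compute the Cartan integers a_ij = 2(alpha_i, alpha_j)/(alpha_j, alpha_j); the resulting 3x3 Cartan matrix is
[[2, -2, -1], [-1, 2, 0], [-1, 0, 2]].
The roots have two lengths (squared-length ratio 2:1); the short ones are alpha_{2}. The associated Dynkin diagram is a chain of 3 nodes with a double edge at one end; the terminal node there is the unique short simple root (B_3), so the type is B_3 (the algebra so(7)).

B3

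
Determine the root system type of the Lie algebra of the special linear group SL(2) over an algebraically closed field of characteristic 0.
type A_1

This is sl(2), which has dimension 2^2 - 1 = 3 and rank 2 - 1 = 1 (a Cartan subalgebra is the diagonal traceless matrices). In the classification of classical Lie algebras, the special linear algebra sl(n+1) has type A_n; here n = 1, so the Dynkin diagram is a chain of 1 nodes with single edges (A_1). Hence the type is A_1.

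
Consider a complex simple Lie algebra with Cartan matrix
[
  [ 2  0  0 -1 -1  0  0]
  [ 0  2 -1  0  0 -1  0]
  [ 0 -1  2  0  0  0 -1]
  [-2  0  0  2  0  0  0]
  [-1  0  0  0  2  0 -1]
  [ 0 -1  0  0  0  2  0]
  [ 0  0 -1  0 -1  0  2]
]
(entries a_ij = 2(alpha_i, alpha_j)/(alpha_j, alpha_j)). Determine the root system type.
C_7 (sp(14))

The matrix has rank 7 with 2's on the diagonal. Reading the off-diagonal entries as Dynkin edges (a single edge where a_ij = a_ji = -1; a double or triple edge where a_ij * a_ji = 2 or 3), the diagram is a chain of 7 nodes with a double edge at one end; the terminal node there is the unique long simple root (C_7). One simple-root ordering that puts it in standard form is (alpha_6, alpha_2, alpha_3, alpha_7, alpha_5, alpha_1, alpha_4). So the algebra is type C_7, i.e. sp(14).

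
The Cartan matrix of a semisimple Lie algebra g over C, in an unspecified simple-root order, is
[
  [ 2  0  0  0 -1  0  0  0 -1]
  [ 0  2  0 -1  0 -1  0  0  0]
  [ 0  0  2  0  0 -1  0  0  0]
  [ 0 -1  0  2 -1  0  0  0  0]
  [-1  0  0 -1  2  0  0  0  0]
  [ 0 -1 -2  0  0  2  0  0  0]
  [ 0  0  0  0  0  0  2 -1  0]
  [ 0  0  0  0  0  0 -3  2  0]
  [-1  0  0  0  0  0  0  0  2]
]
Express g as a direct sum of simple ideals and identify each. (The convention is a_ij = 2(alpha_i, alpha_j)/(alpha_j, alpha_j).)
B7 ⊕ G2

The diagram associated to this matrix has two connected components: the simple roots {alpha_1, alpha_2, alpha_3, alpha_4, alpha_5, alpha_6, alpha_9} form a chain of 7 nodes with a double edge at one end; the terminal node there is the unique short simple root (B_7), and {alpha_7, alpha_8} form two nodes joined by a triple edge (G_2). A semisimple Lie algebra decomposes uniquely as the direct sum of simple ideals, one per connected component of its Dynkin diagram, so g ≅ B_7 ⊕ G_2 (dimension 105 + 14 = 119).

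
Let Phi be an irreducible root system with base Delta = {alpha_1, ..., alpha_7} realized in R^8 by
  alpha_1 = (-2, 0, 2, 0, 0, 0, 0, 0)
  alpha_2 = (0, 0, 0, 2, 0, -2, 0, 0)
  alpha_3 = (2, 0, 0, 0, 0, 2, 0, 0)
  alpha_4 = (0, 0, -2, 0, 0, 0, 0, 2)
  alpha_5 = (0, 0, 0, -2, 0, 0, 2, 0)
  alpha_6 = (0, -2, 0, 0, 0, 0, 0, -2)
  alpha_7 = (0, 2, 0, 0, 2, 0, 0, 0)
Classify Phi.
Compute the Cartan integers a_ij = 2(alpha_i, alpha_j)/(alpha_j, alpha_j); the resulting 7x7 Cartan matrix is
[[2, 0, -1, -1, 0, 0, 0], [0, 2, -1, 0, -1, 0, 0], [-1, -1, 2, 0, 0, 0, 0], [-1, 0, 0, 2, 0, -1, 0], [0, -1, 0, 0, 2, 0, 0], [0, 0, 0, -1, 0, 2, -1], [0, 0, 0, 0, 0, -1, 2]].
All simple roots have the same length, so the diagram is simply laced. The associated Dynkin diagram is a chain of 7 nodes with single edges (A_7), so the type is A_7 (the algebra sl(8)).

type A_7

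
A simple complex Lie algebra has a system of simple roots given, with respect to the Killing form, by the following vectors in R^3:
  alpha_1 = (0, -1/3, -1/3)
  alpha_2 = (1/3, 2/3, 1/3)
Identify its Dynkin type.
G2

Compute the Cartan integers a_ij = 2(alpha_i, alpha_j)/(alpha_j, alpha_j); the resulting 2x2 Cartan matrix is
[[2, -1], [-3, 2]].
The roots have two lengths (squared-length ratio 3:1); the short ones are alpha_{1}. The associated Dynkin diagram is two nodes joined by a triple edge (G_2), so the type is G_2.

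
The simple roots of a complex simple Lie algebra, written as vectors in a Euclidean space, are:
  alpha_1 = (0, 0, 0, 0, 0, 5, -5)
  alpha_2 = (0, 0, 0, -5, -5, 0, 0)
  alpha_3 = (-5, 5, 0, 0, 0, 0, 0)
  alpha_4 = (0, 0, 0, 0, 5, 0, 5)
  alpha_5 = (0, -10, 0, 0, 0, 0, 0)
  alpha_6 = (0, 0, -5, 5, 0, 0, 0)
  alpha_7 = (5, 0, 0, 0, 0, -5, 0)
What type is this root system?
Compute the Cartan integers a_ij = 2(alpha_i, alpha_j)/(alpha_j, alpha_j); the resulting 7x7 Cartan matrix is
[[2, 0, 0, -1, 0, 0, -1], [0, 2, 0, -1, 0, -1, 0], [0, 0, 2, 0, -1, 0, -1], [-1, -1, 0, 2, 0, 0, 0], [0, 0, -2, 0, 2, 0, 0], [0, -1, 0, 0, 0, 2, 0], [-1, 0, -1, 0, 0, 0, 2]].
The roots have two lengths (squared-length ratio 2:1); the short ones are alpha_{1,2,3,4,6,7}. The associated Dynkin diagram is a chain of 7 nodes with a double edge at one end; the terminal node there is the unique long simple root (C_7), so the type is C_7 (the algebra sp(14)).

C_7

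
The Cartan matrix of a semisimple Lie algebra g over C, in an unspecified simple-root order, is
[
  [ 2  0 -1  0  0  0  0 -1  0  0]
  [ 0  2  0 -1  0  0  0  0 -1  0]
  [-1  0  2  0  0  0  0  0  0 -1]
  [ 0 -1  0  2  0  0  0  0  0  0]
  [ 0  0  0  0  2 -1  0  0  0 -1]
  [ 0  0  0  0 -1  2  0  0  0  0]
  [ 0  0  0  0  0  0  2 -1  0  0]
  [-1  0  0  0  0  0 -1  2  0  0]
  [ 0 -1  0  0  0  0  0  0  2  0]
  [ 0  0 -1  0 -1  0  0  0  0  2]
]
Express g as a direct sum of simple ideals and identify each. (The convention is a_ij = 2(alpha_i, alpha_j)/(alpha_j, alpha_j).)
The diagram associated to this matrix has two connected components: the simple roots {alpha_2, alpha_4, alpha_9} form a chain of 3 nodes with single edges (A_3), and {alpha_1, alpha_3, alpha_5, alpha_6, alpha_7, alpha_8, alpha_10} form a chain of 7 nodes with single edges (A_7). A semisimple Lie algebra decomposes uniquely as the direct sum of simple ideals, one per connected component of its Dynkin diagram, so g ≅ A_3 ⊕ A_7 (dimension 15 + 63 = 78).

A_3 ⊕ A_7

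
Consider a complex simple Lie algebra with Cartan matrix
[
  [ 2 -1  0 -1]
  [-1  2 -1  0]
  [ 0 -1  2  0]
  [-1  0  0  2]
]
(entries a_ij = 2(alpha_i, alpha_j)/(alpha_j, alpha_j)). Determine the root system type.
The matrix has rank 4 with 2's on the diagonal. Reading the off-diagonal entries as Dynkin edges (a single edge where a_ij = a_ji = -1; a double or triple edge where a_ij * a_ji = 2 or 3), the diagram is a chain of 4 nodes with single edges (A_4). One simple-root ordering that puts it in standard form is (alpha_4, alpha_1, alpha_2, alpha_3). So the algebra is type A_4, i.e. sl(5).

A4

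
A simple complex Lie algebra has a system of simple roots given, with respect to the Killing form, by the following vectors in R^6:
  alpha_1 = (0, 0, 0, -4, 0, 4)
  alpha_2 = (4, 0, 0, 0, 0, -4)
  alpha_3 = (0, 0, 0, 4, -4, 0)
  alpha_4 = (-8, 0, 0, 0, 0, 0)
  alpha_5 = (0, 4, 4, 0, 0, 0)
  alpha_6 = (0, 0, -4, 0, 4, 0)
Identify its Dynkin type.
Compute the Cartan integers a_ij = 2(alpha_i, alpha_j)/(alpha_j, alpha_j); the resulting 6x6 Cartan matrix is
[[2, -1, -1, 0, 0, 0], [-1, 2, 0, -1, 0, 0], [-1, 0, 2, 0, 0, -1], [0, -2, 0, 2, 0, 0], [0, 0, 0, 0, 2, -1], [0, 0, -1, 0, -1, 2]].
The roots have two lengths (squared-length ratio 2:1); the short ones are alpha_{1,2,3,5,6}. The associated Dynkin diagram is a chain of 6 nodes with a double edge at one end; the terminal node there is the unique long simple root (C_6), so the type is C_6 (the algebra sp(12)).

C_6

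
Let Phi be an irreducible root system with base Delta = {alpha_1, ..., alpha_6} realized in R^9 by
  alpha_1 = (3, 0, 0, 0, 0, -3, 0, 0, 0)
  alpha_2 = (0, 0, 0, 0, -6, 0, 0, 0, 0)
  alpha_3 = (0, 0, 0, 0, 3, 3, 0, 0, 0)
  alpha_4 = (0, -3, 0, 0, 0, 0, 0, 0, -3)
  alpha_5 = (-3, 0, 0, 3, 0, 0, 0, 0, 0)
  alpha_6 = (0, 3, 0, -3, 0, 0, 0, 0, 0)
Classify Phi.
Compute the Cartan integers a_ij = 2(alpha_i, alpha_j)/(alpha_j, alpha_j); the resulting 6x6 Cartan matrix is
[[2, 0, -1, 0, -1, 0], [0, 2, -2, 0, 0, 0], [-1, -1, 2, 0, 0, 0], [0, 0, 0, 2, 0, -1], [-1, 0, 0, 0, 2, -1], [0, 0, 0, -1, -1, 2]].
The roots have two lengths (squared-length ratio 2:1); the short ones are alpha_{1,3,4,5,6}. The associated Dynkin diagram is a chain of 6 nodes with a double edge at one end; the terminal node there is the unique long simple root (C_6), so the type is C_6 (the algebra sp(12)).

C_6 (sp(12))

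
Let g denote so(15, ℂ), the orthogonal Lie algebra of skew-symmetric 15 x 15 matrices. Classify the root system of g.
type B_7

This is so(15) with 15 odd, which has dimension 15(15-1)/2 = 105 and rank (15-1)/2 = 7. In the classification of classical Lie algebras, the orthogonal algebra so(2n+1) in an odd number of variables has type B_n; here n = 7, so the Dynkin diagram is a chain of 7 nodes with a double edge at one end; the terminal node there is the unique short simple root (B_7). Hence the type is B_7.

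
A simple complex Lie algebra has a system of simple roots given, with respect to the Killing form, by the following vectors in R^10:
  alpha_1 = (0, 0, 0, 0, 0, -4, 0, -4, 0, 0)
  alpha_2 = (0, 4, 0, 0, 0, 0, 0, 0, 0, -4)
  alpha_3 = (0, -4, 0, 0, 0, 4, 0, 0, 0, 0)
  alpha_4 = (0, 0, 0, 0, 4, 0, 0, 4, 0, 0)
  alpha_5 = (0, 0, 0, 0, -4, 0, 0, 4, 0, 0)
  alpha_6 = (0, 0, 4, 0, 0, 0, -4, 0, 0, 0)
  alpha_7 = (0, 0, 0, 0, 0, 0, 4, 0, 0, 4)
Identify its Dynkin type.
D_7

Compute the Cartan integers a_ij = 2(alpha_i, alpha_j)/(alpha_j, alpha_j); the resulting 7x7 Cartan matrix is
[[2, 0, -1, -1, -1, 0, 0], [0, 2, -1, 0, 0, 0, -1], [-1, -1, 2, 0, 0, 0, 0], [-1, 0, 0, 2, 0, 0, 0], [-1, 0, 0, 0, 2, 0, 0], [0, 0, 0, 0, 0, 2, -1], [0, -1, 0, 0, 0, -1, 2]].
All simple roots have the same length, so the diagram is simply laced. The associated Dynkin diagram is a chain of 5 nodes with a fork of two nodes at one end (D_7), so the type is D_7 (the algebra so(14)).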